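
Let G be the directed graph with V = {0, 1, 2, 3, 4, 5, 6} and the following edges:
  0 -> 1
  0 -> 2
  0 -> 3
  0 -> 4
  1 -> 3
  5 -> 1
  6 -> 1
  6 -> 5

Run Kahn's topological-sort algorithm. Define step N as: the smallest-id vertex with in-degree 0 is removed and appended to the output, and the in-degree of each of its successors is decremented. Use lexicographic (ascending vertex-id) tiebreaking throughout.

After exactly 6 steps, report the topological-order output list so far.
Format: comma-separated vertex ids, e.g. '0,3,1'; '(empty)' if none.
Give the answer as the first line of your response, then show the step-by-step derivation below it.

0,2,4,6,5,1

step 1: output 0; order=[0]; indeg=(0,2,0,1,0,1,0)
step 2: output 2; order=[0,2]; indeg=(0,2,0,1,0,1,0)
step 3: output 4; order=[0,2,4]; indeg=(0,2,0,1,0,1,0)
step 4: output 6; order=[0,2,4,6]; indeg=(0,1,0,1,0,0,0)
step 5: output 5; order=[0,2,4,6,5]; indeg=(0,0,0,1,0,0,0)
step 6: output 1; order=[0,2,4,6,5,1]; indeg=(0,0,0,0,0,0,0)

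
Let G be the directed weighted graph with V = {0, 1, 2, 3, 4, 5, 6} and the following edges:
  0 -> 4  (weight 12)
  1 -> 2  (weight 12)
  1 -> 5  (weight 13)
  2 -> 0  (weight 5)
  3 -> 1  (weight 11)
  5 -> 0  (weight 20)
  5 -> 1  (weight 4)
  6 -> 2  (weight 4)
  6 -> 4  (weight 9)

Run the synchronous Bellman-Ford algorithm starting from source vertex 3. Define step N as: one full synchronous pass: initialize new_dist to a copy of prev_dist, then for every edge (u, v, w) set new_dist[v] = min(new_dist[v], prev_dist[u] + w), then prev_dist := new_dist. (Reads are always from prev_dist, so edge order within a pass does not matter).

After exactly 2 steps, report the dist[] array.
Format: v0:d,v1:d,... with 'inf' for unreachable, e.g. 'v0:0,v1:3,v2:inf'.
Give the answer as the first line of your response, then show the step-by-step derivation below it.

v0:inf,v1:11,v2:23,v3:0,v4:inf,v5:24,v6:inf

step 1: dist = v0:inf,v1:11,v2:inf,v3:0,v4:inf,v5:inf,v6:inf
step 2: dist = v0:inf,v1:11,v2:23,v3:0,v4:inf,v5:24,v6:inf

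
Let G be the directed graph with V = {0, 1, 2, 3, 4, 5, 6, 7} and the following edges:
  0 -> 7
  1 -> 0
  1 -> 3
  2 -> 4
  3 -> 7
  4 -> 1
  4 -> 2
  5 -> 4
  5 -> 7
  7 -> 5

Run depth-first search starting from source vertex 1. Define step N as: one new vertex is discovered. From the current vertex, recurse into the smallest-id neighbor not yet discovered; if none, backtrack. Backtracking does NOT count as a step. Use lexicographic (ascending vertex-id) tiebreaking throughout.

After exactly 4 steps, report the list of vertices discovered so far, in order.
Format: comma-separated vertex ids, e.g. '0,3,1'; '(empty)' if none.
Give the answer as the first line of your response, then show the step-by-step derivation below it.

1,0,7,5

step 1: discover 1; path=1; order=1
step 2: discover 0; path=1>0; order=1,0
step 3: discover 7; path=1>0>7; order=1,0,7
step 4: discover 5; path=1>0>7>5; order=1,0,7,5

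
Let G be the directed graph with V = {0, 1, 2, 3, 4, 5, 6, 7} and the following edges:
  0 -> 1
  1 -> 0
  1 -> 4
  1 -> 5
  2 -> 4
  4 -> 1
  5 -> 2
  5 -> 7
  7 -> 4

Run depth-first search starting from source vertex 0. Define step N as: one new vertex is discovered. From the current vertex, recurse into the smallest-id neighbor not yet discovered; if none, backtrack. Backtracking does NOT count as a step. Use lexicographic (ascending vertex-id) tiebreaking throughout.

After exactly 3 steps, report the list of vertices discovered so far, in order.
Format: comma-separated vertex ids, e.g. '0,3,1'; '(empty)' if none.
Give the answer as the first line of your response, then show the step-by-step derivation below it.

0,1,4

step 1: discover 0; path=0; order=0
step 2: discover 1; path=0>1; order=0,1
step 3: discover 4; path=0>1>4; order=0,1,4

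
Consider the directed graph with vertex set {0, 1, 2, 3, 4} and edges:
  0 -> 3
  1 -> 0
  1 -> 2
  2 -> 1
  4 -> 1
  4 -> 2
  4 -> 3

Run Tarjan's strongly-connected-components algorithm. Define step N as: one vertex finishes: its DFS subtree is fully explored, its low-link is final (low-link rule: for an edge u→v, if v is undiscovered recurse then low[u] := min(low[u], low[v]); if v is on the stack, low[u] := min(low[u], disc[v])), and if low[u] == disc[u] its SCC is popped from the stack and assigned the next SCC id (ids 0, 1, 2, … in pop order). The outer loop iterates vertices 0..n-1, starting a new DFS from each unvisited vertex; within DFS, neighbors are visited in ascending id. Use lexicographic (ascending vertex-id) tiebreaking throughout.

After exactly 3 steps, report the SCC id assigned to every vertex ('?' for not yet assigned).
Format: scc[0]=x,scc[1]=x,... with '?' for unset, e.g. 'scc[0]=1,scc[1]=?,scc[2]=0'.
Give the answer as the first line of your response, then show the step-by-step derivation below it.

scc[0]=1,scc[1]=?,scc[2]=?,scc[3]=0,scc[4]=?

step 1: low=(low[0]=0,low[1]=?,low[2]=?,low[3]=1,low[4]=?); scc=(scc[0]=?,scc[1]=?,scc[2]=?,scc[3]=0,scc[4]=?)
step 2: low=(low[0]=0,low[1]=?,low[2]=?,low[3]=1,low[4]=?); scc=(scc[0]=1,scc[1]=?,scc[2]=?,scc[3]=0,scc[4]=?)
step 3: low=(low[0]=0,low[1]=2,low[2]=2,low[3]=1,low[4]=?); scc=(scc[0]=1,scc[1]=?,scc[2]=?,scc[3]=0,scc[4]=?)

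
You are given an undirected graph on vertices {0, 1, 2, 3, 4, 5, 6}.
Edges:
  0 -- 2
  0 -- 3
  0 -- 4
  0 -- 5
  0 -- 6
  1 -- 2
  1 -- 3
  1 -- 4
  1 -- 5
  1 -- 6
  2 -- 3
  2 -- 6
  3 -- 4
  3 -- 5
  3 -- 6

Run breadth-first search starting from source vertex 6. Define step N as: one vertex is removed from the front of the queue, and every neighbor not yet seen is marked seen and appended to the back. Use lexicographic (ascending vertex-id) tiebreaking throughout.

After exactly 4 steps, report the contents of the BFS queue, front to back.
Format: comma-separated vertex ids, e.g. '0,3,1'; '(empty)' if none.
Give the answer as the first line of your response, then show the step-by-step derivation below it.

3,4,5

step 1: dequeue 6; queue=[0,1,2,3]; order=6
step 2: dequeue 0; queue=[1,2,3,4,5]; order=6,0
step 3: dequeue 1; queue=[2,3,4,5]; order=6,0,1
step 4: dequeue 2; queue=[3,4,5]; order=6,0,1,2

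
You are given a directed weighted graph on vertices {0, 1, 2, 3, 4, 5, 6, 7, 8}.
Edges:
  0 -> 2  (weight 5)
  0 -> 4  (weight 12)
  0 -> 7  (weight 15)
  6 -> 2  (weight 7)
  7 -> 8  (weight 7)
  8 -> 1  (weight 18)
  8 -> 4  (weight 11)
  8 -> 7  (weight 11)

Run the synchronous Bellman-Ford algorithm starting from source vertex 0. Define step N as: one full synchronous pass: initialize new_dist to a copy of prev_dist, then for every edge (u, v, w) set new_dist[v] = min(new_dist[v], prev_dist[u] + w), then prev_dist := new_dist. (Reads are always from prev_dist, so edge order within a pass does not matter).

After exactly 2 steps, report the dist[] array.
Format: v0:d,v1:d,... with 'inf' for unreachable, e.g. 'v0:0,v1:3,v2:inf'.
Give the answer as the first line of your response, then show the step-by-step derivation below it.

v0:0,v1:inf,v2:5,v3:inf,v4:12,v5:inf,v6:inf,v7:15,v8:22

step 1: dist = v0:0,v1:inf,v2:5,v3:inf,v4:12,v5:inf,v6:inf,v7:15,v8:inf
step 2: dist = v0:0,v1:inf,v2:5,v3:inf,v4:12,v5:inf,v6:inf,v7:15,v8:22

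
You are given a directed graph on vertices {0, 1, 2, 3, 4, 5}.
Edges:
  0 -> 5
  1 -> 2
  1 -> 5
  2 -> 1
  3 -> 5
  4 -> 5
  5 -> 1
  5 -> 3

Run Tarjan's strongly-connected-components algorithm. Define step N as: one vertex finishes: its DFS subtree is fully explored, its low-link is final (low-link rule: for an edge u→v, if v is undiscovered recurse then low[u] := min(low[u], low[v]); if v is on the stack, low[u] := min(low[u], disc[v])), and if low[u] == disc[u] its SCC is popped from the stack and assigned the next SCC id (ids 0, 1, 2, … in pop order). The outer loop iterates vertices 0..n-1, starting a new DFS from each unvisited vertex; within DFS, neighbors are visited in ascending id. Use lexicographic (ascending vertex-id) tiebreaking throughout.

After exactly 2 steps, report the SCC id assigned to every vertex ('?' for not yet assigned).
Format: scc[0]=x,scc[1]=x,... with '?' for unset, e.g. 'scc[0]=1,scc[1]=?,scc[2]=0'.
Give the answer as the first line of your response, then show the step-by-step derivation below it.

scc[0]=?,scc[1]=?,scc[2]=?,scc[3]=?,scc[4]=?,scc[5]=?

step 1: low=(low[0]=0,low[1]=2,low[2]=2,low[3]=?,low[4]=?,low[5]=1); scc=(scc[0]=?,scc[1]=?,scc[2]=?,scc[3]=?,scc[4]=?,scc[5]=?)
step 2: low=(low[0]=0,low[1]=1,low[2]=2,low[3]=?,low[4]=?,low[5]=1); scc=(scc[0]=?,scc[1]=?,scc[2]=?,scc[3]=?,scc[4]=?,scc[5]=?)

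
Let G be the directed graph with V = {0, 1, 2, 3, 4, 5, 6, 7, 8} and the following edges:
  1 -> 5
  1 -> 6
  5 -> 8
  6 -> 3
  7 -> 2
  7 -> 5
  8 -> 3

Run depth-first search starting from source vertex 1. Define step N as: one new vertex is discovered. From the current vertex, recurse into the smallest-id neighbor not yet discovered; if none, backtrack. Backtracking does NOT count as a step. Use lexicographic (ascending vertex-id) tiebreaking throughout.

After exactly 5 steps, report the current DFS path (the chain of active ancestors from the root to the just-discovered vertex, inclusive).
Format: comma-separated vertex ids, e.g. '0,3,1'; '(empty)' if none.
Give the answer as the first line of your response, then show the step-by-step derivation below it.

1,6

step 1: discover 1; path=1; order=1
step 2: discover 5; path=1>5; order=1,5
step 3: discover 8; path=1>5>8; order=1,5,8
step 4: discover 3; path=1>5>8>3; order=1,5,8,3
step 5: discover 6; path=1>6; order=1,5,8,3,6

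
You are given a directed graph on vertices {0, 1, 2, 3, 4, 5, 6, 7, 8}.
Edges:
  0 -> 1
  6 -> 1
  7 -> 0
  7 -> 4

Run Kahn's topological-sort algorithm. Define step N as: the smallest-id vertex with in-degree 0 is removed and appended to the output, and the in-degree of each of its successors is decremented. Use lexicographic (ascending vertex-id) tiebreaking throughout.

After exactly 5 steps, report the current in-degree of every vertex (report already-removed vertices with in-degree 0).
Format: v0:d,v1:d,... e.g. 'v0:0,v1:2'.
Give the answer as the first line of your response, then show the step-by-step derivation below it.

v0:0,v1:1,v2:0,v3:0,v4:0,v5:0,v6:0,v7:0,v8:0

step 1: output 2; order=[2]; indeg=(1,2,0,0,1,0,0,0,0)
step 2: output 3; order=[2,3]; indeg=(1,2,0,0,1,0,0,0,0)
step 3: output 5; order=[2,3,5]; indeg=(1,2,0,0,1,0,0,0,0)
step 4: output 6; order=[2,3,5,6]; indeg=(1,1,0,0,1,0,0,0,0)
step 5: output 7; order=[2,3,5,6,7]; indeg=(0,1,0,0,0,0,0,0,0)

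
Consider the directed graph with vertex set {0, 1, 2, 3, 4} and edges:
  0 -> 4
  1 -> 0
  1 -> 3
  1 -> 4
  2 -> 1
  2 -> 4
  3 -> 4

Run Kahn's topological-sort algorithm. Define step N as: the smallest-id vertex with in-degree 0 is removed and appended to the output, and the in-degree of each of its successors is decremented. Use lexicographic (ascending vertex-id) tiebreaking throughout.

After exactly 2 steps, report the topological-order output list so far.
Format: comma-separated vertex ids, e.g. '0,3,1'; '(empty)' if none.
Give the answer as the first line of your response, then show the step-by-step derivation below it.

2,1

step 1: output 2; order=[2]; indeg=(1,0,0,1,3)
step 2: output 1; order=[2,1]; indeg=(0,0,0,0,2)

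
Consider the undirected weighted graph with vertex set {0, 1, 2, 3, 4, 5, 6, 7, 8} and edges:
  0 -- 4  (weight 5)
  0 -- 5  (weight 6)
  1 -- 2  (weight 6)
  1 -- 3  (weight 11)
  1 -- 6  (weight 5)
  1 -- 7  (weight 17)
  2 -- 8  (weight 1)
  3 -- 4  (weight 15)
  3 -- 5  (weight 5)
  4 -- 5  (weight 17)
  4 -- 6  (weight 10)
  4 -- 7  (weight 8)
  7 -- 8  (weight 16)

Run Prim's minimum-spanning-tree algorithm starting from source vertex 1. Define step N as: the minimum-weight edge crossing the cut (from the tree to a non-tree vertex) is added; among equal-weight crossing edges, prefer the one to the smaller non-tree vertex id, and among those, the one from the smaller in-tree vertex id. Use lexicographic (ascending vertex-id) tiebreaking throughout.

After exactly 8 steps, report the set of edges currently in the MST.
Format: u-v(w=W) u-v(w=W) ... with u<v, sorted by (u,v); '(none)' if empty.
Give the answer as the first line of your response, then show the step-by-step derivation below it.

0-4(w=5) 0-5(w=6) 1-2(w=6) 1-6(w=5) 2-8(w=1) 3-5(w=5) 4-6(w=10) 4-7(w=8)

step 1: add edge 1-6 (w=5); MST = {1-6(w=5)}
step 2: add edge 1-2 (w=6); MST = {1-2(w=6) 1-6(w=5)}
step 3: add edge 2-8 (w=1); MST = {1-2(w=6) 1-6(w=5) 2-8(w=1)}
step 4: add edge 4-6 (w=10); MST = {1-2(w=6) 1-6(w=5) 2-8(w=1) 4-6(w=10)}
step 5: add edge 0-4 (w=5); MST = {0-4(w=5) 1-2(w=6) 1-6(w=5) 2-8(w=1) 4-6(w=10)}
step 6: add edge 0-5 (w=6); MST = {0-4(w=5) 0-5(w=6) 1-2(w=6) 1-6(w=5) 2-8(w=1) 4-6(w=10)}
step 7: add edge 3-5 (w=5); MST = {0-4(w=5) 0-5(w=6) 1-2(w=6) 1-6(w=5) 2-8(w=1) 3-5(w=5) 4-6(w=10)}
step 8: add edge 4-7 (w=8); MST = {0-4(w=5) 0-5(w=6) 1-2(w=6) 1-6(w=5) 2-8(w=1) 3-5(w=5) 4-6(w=10) 4-7(w=8)}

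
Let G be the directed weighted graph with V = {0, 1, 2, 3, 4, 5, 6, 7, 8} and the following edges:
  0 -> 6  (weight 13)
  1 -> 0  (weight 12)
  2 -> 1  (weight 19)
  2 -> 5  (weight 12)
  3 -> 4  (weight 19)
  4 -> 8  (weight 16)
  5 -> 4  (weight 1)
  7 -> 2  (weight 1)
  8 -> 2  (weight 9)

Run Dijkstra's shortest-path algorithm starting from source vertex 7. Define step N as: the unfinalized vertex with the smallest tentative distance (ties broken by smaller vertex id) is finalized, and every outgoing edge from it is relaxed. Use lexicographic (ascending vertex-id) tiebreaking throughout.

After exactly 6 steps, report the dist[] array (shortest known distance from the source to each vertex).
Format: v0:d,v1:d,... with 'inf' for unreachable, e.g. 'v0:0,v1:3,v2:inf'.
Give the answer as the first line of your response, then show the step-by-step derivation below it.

v0:32,v1:20,v2:1,v3:inf,v4:14,v5:13,v6:inf,v7:0,v8:30

step 1: dist = v0:inf,v1:inf,v2:1,v3:inf,v4:inf,v5:inf,v6:inf,v7:0,v8:inf
step 2: dist = v0:inf,v1:20,v2:1,v3:inf,v4:inf,v5:13,v6:inf,v7:0,v8:inf
step 3: dist = v0:inf,v1:20,v2:1,v3:inf,v4:14,v5:13,v6:inf,v7:0,v8:inf
step 4: dist = v0:inf,v1:20,v2:1,v3:inf,v4:14,v5:13,v6:inf,v7:0,v8:30
step 5: dist = v0:32,v1:20,v2:1,v3:inf,v4:14,v5:13,v6:inf,v7:0,v8:30
step 6: dist = v0:32,v1:20,v2:1,v3:inf,v4:14,v5:13,v6:inf,v7:0,v8:30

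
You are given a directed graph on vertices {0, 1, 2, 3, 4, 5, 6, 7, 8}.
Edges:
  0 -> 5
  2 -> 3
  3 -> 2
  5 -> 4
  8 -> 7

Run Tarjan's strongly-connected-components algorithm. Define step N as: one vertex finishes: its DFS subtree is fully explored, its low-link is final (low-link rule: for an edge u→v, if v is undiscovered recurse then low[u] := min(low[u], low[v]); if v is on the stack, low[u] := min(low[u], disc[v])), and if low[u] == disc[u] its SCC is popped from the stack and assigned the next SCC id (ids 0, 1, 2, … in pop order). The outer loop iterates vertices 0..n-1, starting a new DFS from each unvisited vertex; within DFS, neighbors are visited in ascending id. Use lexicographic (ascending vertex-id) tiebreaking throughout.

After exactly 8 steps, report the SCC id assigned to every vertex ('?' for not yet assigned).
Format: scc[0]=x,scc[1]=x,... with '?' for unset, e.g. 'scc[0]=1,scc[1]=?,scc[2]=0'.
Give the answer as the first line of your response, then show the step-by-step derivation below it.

scc[0]=2,scc[1]=3,scc[2]=4,scc[3]=4,scc[4]=0,scc[5]=1,scc[6]=5,scc[7]=6,scc[8]=?

step 1: low=(low[0]=0,low[1]=?,low[2]=?,low[3]=?,low[4]=2,low[5]=1,low[6]=?,low[7]=?,low[8]=?); scc=(scc[0]=?,scc[1]=?,scc[2]=?,scc[3]=?,scc[4]=0,scc[5]=?,scc[6]=?,scc[7]=?,scc[8]=?)
step 2: low=(low[0]=0,low[1]=?,low[2]=?,low[3]=?,low[4]=2,low[5]=1,low[6]=?,low[7]=?,low[8]=?); scc=(scc[0]=?,scc[1]=?,scc[2]=?,scc[3]=?,scc[4]=0,scc[5]=1,scc[6]=?,scc[7]=?,scc[8]=?)
step 3: low=(low[0]=0,low[1]=?,low[2]=?,low[3]=?,low[4]=2,low[5]=1,low[6]=?,low[7]=?,low[8]=?); scc=(scc[0]=2,scc[1]=?,scc[2]=?,scc[3]=?,scc[4]=0,scc[5]=1,scc[6]=?,scc[7]=?,scc[8]=?)
step 4: low=(low[0]=0,low[1]=3,low[2]=?,low[3]=?,low[4]=2,low[5]=1,low[6]=?,low[7]=?,low[8]=?); scc=(scc[0]=2,scc[1]=3,scc[2]=?,scc[3]=?,scc[4]=0,scc[5]=1,scc[6]=?,scc[7]=?,scc[8]=?)
step 5: low=(low[0]=0,low[1]=3,low[2]=4,low[3]=4,low[4]=2,low[5]=1,low[6]=?,low[7]=?,low[8]=?); scc=(scc[0]=2,scc[1]=3,scc[2]=?,scc[3]=?,scc[4]=0,scc[5]=1,scc[6]=?,scc[7]=?,scc[8]=?)
step 6: low=(low[0]=0,low[1]=3,low[2]=4,low[3]=4,low[4]=2,low[5]=1,low[6]=?,low[7]=?,low[8]=?); scc=(scc[0]=2,scc[1]=3,scc[2]=4,scc[3]=4,scc[4]=0,scc[5]=1,scc[6]=?,scc[7]=?,scc[8]=?)
step 7: low=(low[0]=0,low[1]=3,low[2]=4,low[3]=4,low[4]=2,low[5]=1,low[6]=6,low[7]=?,low[8]=?); scc=(scc[0]=2,scc[1]=3,scc[2]=4,scc[3]=4,scc[4]=0,scc[5]=1,scc[6]=5,scc[7]=?,scc[8]=?)
step 8: low=(low[0]=0,low[1]=3,low[2]=4,low[3]=4,low[4]=2,low[5]=1,low[6]=6,low[7]=7,low[8]=?); scc=(scc[0]=2,scc[1]=3,scc[2]=4,scc[3]=4,scc[4]=0,scc[5]=1,scc[6]=5,scc[7]=6,scc[8]=?)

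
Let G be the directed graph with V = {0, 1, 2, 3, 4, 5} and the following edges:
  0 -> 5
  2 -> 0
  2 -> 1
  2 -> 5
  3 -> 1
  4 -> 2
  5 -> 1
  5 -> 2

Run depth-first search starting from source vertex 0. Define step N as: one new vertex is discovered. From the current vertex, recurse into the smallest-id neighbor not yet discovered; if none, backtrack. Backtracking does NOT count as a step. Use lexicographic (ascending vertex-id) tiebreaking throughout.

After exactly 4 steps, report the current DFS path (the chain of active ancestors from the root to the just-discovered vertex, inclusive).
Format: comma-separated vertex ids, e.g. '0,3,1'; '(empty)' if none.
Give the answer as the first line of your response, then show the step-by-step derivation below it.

0,5,2

step 1: discover 0; path=0; order=0
step 2: discover 5; path=0>5; order=0,5
step 3: discover 1; path=0>5>1; order=0,5,1
step 4: discover 2; path=0>5>2; order=0,5,1,2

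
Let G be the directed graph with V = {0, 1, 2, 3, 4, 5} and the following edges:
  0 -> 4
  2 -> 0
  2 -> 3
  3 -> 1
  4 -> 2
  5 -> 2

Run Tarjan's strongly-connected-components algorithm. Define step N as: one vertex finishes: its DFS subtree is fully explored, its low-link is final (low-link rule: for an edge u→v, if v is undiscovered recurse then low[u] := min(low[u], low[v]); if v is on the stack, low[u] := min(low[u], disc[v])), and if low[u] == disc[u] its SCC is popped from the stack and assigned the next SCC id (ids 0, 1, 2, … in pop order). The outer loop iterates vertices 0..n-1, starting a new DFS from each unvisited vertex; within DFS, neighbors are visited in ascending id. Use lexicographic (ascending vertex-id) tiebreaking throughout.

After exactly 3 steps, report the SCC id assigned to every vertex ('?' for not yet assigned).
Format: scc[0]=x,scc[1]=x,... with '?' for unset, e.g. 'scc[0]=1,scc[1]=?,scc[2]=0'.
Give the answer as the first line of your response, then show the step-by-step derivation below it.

scc[0]=?,scc[1]=0,scc[2]=?,scc[3]=1,scc[4]=?,scc[5]=?

step 1: low=(low[0]=0,low[1]=4,low[2]=0,low[3]=3,low[4]=1,low[5]=?); scc=(scc[0]=?,scc[1]=0,scc[2]=?,scc[3]=?,scc[4]=?,scc[5]=?)
step 2: low=(low[0]=0,low[1]=4,low[2]=0,low[3]=3,low[4]=1,low[5]=?); scc=(scc[0]=?,scc[1]=0,scc[2]=?,scc[3]=1,scc[4]=?,scc[5]=?)
step 3: low=(low[0]=0,low[1]=4,low[2]=0,low[3]=3,low[4]=1,low[5]=?); scc=(scc[0]=?,scc[1]=0,scc[2]=?,scc[3]=1,scc[4]=?,scc[5]=?)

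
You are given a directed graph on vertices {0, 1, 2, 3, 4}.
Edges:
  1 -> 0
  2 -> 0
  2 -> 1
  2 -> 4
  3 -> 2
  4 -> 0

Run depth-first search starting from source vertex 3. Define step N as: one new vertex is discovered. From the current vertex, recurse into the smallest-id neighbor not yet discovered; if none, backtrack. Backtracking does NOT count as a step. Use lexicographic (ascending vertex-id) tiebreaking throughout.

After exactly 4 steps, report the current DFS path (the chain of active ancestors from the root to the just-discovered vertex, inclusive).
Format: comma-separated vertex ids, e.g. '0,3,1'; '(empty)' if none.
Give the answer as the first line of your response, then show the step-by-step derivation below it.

3,2,1

step 1: discover 3; path=3; order=3
step 2: discover 2; path=3>2; order=3,2
step 3: discover 0; path=3>2>0; order=3,2,0
step 4: discover 1; path=3>2>1; order=3,2,0,1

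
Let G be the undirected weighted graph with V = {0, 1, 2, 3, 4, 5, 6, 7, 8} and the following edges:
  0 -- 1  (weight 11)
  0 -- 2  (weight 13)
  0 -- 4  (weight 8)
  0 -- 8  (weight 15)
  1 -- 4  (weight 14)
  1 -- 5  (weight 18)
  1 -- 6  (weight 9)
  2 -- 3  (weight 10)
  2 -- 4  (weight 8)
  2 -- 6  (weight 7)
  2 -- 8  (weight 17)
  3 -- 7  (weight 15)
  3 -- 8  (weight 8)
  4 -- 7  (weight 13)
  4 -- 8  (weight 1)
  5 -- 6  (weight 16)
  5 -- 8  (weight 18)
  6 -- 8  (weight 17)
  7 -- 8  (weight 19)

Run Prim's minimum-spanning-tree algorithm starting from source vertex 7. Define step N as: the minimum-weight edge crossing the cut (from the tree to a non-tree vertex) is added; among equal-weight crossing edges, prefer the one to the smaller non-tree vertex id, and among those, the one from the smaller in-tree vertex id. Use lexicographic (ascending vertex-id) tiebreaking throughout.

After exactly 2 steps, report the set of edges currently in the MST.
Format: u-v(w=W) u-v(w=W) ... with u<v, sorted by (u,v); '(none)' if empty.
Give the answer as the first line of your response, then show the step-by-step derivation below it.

4-7(w=13) 4-8(w=1)

step 1: add edge 4-7 (w=13); MST = {4-7(w=13)}
step 2: add edge 4-8 (w=1); MST = {4-7(w=13) 4-8(w=1)}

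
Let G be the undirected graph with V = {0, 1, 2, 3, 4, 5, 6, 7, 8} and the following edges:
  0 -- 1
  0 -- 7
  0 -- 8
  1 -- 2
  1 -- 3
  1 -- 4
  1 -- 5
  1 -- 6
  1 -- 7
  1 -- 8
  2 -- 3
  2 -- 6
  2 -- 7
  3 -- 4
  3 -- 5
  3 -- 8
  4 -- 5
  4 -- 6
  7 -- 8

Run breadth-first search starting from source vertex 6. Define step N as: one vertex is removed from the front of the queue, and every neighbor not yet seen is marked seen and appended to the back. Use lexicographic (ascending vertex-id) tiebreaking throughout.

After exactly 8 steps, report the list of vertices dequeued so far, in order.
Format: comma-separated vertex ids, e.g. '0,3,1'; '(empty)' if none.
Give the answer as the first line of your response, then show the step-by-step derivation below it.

6,1,2,4,0,3,5,7

step 1: dequeue 6; queue=[1,2,4]; order=6
step 2: dequeue 1; queue=[2,4,0,3,5,7,8]; order=6,1
step 3: dequeue 2; queue=[4,0,3,5,7,8]; order=6,1,2
step 4: dequeue 4; queue=[0,3,5,7,8]; order=6,1,2,4
step 5: dequeue 0; queue=[3,5,7,8]; order=6,1,2,4,0
step 6: dequeue 3; queue=[5,7,8]; order=6,1,2,4,0,3
step 7: dequeue 5; queue=[7,8]; order=6,1,2,4,0,3,5
step 8: dequeue 7; queue=[8]; order=6,1,2,4,0,3,5,7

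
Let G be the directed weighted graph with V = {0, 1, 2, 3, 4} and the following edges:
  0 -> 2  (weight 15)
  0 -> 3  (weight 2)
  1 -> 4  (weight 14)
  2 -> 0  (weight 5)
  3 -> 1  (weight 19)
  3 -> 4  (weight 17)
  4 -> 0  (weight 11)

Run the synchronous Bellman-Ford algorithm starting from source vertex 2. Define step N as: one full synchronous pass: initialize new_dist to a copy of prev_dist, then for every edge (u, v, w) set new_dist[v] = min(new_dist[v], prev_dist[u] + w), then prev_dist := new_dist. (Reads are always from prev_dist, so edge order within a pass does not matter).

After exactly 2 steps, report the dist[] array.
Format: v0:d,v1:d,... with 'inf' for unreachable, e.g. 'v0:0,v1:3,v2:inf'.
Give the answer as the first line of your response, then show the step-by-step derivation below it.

v0:5,v1:inf,v2:0,v3:7,v4:inf

step 1: dist = v0:5,v1:inf,v2:0,v3:inf,v4:inf
step 2: dist = v0:5,v1:inf,v2:0,v3:7,v4:inf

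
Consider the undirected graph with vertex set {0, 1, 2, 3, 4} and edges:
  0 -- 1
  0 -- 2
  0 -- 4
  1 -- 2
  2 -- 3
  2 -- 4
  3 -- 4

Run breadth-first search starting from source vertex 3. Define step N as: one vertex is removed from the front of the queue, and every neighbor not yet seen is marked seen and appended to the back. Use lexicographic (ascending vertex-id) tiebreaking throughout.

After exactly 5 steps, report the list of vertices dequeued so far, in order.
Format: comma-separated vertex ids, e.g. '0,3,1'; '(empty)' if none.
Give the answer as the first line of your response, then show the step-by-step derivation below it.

3,2,4,0,1

step 1: dequeue 3; queue=[2,4]; order=3
step 2: dequeue 2; queue=[4,0,1]; order=3,2
step 3: dequeue 4; queue=[0,1]; order=3,2,4
step 4: dequeue 0; queue=[1]; order=3,2,4,0
step 5: dequeue 1; queue=[(empty)]; order=3,2,4,0,1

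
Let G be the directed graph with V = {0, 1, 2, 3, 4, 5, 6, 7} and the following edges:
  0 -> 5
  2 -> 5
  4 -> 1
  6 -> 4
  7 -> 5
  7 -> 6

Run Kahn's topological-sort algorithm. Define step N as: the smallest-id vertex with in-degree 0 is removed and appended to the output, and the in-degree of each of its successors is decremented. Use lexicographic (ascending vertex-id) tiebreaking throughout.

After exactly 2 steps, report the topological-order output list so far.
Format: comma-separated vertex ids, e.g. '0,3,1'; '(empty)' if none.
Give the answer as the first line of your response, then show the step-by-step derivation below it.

0,2

step 1: output 0; order=[0]; indeg=(0,1,0,0,1,2,1,0)
step 2: output 2; order=[0,2]; indeg=(0,1,0,0,1,1,1,0)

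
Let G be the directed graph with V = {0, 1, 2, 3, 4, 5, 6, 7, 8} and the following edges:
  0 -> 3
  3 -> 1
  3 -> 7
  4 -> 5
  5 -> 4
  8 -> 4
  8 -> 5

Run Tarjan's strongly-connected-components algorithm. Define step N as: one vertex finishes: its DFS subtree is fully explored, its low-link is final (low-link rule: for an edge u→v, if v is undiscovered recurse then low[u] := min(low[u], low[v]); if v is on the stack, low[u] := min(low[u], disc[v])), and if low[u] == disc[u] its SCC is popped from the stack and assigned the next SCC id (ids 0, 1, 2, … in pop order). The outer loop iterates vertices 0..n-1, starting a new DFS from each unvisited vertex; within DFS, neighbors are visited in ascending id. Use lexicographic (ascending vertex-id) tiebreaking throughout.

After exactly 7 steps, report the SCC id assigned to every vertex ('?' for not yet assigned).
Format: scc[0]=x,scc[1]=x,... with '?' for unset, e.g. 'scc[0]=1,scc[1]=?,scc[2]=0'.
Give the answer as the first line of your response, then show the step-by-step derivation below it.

scc[0]=3,scc[1]=0,scc[2]=4,scc[3]=2,scc[4]=5,scc[5]=5,scc[6]=?,scc[7]=1,scc[8]=?

step 1: low=(low[0]=0,low[1]=2,low[2]=?,low[3]=1,low[4]=?,low[5]=?,low[6]=?,low[7]=?,low[8]=?); scc=(scc[0]=?,scc[1]=0,scc[2]=?,scc[3]=?,scc[4]=?,scc[5]=?,scc[6]=?,scc[7]=?,scc[8]=?)
step 2: low=(low[0]=0,low[1]=2,low[2]=?,low[3]=1,low[4]=?,low[5]=?,low[6]=?,low[7]=3,low[8]=?); scc=(scc[0]=?,scc[1]=0,scc[2]=?,scc[3]=?,scc[4]=?,scc[5]=?,scc[6]=?,scc[7]=1,scc[8]=?)
step 3: low=(low[0]=0,low[1]=2,low[2]=?,low[3]=1,low[4]=?,low[5]=?,low[6]=?,low[7]=3,low[8]=?); scc=(scc[0]=?,scc[1]=0,scc[2]=?,scc[3]=2,scc[4]=?,scc[5]=?,scc[6]=?,scc[7]=1,scc[8]=?)
step 4: low=(low[0]=0,low[1]=2,low[2]=?,low[3]=1,low[4]=?,low[5]=?,low[6]=?,low[7]=3,low[8]=?); scc=(scc[0]=3,scc[1]=0,scc[2]=?,scc[3]=2,scc[4]=?,scc[5]=?,scc[6]=?,scc[7]=1,scc[8]=?)
step 5: low=(low[0]=0,low[1]=2,low[2]=4,low[3]=1,low[4]=?,low[5]=?,low[6]=?,low[7]=3,low[8]=?); scc=(scc[0]=3,scc[1]=0,scc[2]=4,scc[3]=2,scc[4]=?,scc[5]=?,scc[6]=?,scc[7]=1,scc[8]=?)
step 6: low=(low[0]=0,low[1]=2,low[2]=4,low[3]=1,low[4]=5,low[5]=5,low[6]=?,low[7]=3,low[8]=?); scc=(scc[0]=3,scc[1]=0,scc[2]=4,scc[3]=2,scc[4]=?,scc[5]=?,scc[6]=?,scc[7]=1,scc[8]=?)
step 7: low=(low[0]=0,low[1]=2,low[2]=4,low[3]=1,low[4]=5,low[5]=5,low[6]=?,low[7]=3,low[8]=?); scc=(scc[0]=3,scc[1]=0,scc[2]=4,scc[3]=2,scc[4]=5,scc[5]=5,scc[6]=?,scc[7]=1,scc[8]=?)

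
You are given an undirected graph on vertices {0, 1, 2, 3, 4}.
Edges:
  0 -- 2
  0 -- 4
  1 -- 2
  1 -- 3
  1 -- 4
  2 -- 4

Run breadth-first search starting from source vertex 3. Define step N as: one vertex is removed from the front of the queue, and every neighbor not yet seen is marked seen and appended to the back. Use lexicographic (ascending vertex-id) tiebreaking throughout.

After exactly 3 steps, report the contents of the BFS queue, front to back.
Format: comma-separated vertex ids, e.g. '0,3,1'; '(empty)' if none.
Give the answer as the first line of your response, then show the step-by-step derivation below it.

4,0

step 1: dequeue 3; queue=[1]; order=3
step 2: dequeue 1; queue=[2,4]; order=3,1
step 3: dequeue 2; queue=[4,0]; order=3,1,2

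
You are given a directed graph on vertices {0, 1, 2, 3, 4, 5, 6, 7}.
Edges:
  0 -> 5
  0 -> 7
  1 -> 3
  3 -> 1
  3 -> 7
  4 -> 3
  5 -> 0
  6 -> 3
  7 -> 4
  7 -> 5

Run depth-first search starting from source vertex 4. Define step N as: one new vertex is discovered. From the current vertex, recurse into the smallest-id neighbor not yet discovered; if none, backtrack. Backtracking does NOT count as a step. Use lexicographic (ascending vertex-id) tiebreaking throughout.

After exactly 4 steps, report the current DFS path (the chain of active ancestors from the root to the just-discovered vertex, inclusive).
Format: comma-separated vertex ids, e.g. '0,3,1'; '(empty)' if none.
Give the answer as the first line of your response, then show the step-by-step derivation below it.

4,3,7

step 1: discover 4; path=4; order=4
step 2: discover 3; path=4>3; order=4,3
step 3: discover 1; path=4>3>1; order=4,3,1
step 4: discover 7; path=4>3>7; order=4,3,1,7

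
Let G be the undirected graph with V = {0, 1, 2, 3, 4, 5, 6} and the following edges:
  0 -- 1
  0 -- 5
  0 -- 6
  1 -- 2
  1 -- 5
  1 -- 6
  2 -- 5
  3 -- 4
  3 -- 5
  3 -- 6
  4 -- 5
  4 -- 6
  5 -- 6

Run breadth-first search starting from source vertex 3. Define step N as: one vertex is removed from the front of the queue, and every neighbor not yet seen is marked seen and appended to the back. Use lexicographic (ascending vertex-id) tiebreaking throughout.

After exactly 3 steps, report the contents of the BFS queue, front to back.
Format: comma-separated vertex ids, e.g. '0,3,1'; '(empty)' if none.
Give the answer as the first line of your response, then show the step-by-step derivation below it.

6,0,1,2

step 1: dequeue 3; queue=[4,5,6]; order=3
step 2: dequeue 4; queue=[5,6]; order=3,4
step 3: dequeue 5; queue=[6,0,1,2]; order=3,4,5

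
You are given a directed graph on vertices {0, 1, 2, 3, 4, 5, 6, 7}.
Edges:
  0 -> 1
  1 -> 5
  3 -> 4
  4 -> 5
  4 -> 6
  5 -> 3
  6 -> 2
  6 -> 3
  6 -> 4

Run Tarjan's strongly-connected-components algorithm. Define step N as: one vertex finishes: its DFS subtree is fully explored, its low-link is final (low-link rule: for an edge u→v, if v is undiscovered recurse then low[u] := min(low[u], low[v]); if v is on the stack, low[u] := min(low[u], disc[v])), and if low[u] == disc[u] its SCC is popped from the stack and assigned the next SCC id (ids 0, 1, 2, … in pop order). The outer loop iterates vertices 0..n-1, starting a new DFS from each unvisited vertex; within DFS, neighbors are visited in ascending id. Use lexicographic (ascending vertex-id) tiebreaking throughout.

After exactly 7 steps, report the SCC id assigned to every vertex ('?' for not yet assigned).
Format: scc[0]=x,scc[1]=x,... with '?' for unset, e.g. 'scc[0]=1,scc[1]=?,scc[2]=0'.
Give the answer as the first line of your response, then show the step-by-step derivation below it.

scc[0]=3,scc[1]=2,scc[2]=0,scc[3]=1,scc[4]=1,scc[5]=1,scc[6]=1,scc[7]=?

step 1: low=(low[0]=0,low[1]=1,low[2]=6,low[3]=3,low[4]=2,low[5]=2,low[6]=5,low[7]=?); scc=(scc[0]=?,scc[1]=?,scc[2]=0,scc[3]=?,scc[4]=?,scc[5]=?,scc[6]=?,scc[7]=?)
step 2: low=(low[0]=0,low[1]=1,low[2]=6,low[3]=3,low[4]=2,low[5]=2,low[6]=3,low[7]=?); scc=(scc[0]=?,scc[1]=?,scc[2]=0,scc[3]=?,scc[4]=?,scc[5]=?,scc[6]=?,scc[7]=?)
step 3: low=(low[0]=0,low[1]=1,low[2]=6,low[3]=3,low[4]=2,low[5]=2,low[6]=3,low[7]=?); scc=(scc[0]=?,scc[1]=?,scc[2]=0,scc[3]=?,scc[4]=?,scc[5]=?,scc[6]=?,scc[7]=?)
step 4: low=(low[0]=0,low[1]=1,low[2]=6,low[3]=2,low[4]=2,low[5]=2,low[6]=3,low[7]=?); scc=(scc[0]=?,scc[1]=?,scc[2]=0,scc[3]=?,scc[4]=?,scc[5]=?,scc[6]=?,scc[7]=?)
step 5: low=(low[0]=0,low[1]=1,low[2]=6,low[3]=2,low[4]=2,low[5]=2,low[6]=3,low[7]=?); scc=(scc[0]=?,scc[1]=?,scc[2]=0,scc[3]=1,scc[4]=1,scc[5]=1,scc[6]=1,scc[7]=?)
step 6: low=(low[0]=0,low[1]=1,low[2]=6,low[3]=2,low[4]=2,low[5]=2,low[6]=3,low[7]=?); scc=(scc[0]=?,scc[1]=2,scc[2]=0,scc[3]=1,scc[4]=1,scc[5]=1,scc[6]=1,scc[7]=?)
step 7: low=(low[0]=0,low[1]=1,low[2]=6,low[3]=2,low[4]=2,low[5]=2,low[6]=3,low[7]=?); scc=(scc[0]=3,scc[1]=2,scc[2]=0,scc[3]=1,scc[4]=1,scc[5]=1,scc[6]=1,scc[7]=?)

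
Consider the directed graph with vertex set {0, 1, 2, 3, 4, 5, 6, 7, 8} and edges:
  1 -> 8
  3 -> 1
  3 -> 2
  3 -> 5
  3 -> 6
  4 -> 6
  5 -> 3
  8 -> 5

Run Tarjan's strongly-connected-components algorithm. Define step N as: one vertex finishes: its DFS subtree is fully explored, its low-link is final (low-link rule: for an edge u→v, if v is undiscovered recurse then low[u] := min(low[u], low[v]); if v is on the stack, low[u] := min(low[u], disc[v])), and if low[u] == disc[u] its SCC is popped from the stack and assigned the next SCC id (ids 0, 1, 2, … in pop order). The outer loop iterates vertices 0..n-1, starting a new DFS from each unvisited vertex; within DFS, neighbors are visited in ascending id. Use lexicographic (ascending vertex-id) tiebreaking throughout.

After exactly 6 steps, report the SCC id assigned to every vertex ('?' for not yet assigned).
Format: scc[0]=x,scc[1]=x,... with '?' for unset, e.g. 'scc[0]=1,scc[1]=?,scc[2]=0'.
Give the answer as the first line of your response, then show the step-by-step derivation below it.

scc[0]=0,scc[1]=?,scc[2]=1,scc[3]=?,scc[4]=?,scc[5]=?,scc[6]=2,scc[7]=?,scc[8]=?

step 1: low=(low[0]=0,low[1]=?,low[2]=?,low[3]=?,low[4]=?,low[5]=?,low[6]=?,low[7]=?,low[8]=?); scc=(scc[0]=0,scc[1]=?,scc[2]=?,scc[3]=?,scc[4]=?,scc[5]=?,scc[6]=?,scc[7]=?,scc[8]=?)
step 2: low=(low[0]=0,low[1]=1,low[2]=5,low[3]=1,low[4]=?,low[5]=3,low[6]=?,low[7]=?,low[8]=2); scc=(scc[0]=0,scc[1]=?,scc[2]=1,scc[3]=?,scc[4]=?,scc[5]=?,scc[6]=?,scc[7]=?,scc[8]=?)
step 3: low=(low[0]=0,low[1]=1,low[2]=5,low[3]=1,low[4]=?,low[5]=3,low[6]=6,low[7]=?,low[8]=2); scc=(scc[0]=0,scc[1]=?,scc[2]=1,scc[3]=?,scc[4]=?,scc[5]=?,scc[6]=2,scc[7]=?,scc[8]=?)
step 4: low=(low[0]=0,low[1]=1,low[2]=5,low[3]=1,low[4]=?,low[5]=3,low[6]=6,low[7]=?,low[8]=2); scc=(scc[0]=0,scc[1]=?,scc[2]=1,scc[3]=?,scc[4]=?,scc[5]=?,scc[6]=2,scc[7]=?,scc[8]=?)
step 5: low=(low[0]=0,low[1]=1,low[2]=5,low[3]=1,low[4]=?,low[5]=1,low[6]=6,low[7]=?,low[8]=2); scc=(scc[0]=0,scc[1]=?,scc[2]=1,scc[3]=?,scc[4]=?,scc[5]=?,scc[6]=2,scc[7]=?,scc[8]=?)
step 6: low=(low[0]=0,low[1]=1,low[2]=5,low[3]=1,low[4]=?,low[5]=1,low[6]=6,low[7]=?,low[8]=1); scc=(scc[0]=0,scc[1]=?,scc[2]=1,scc[3]=?,scc[4]=?,scc[5]=?,scc[6]=2,scc[7]=?,scc[8]=?)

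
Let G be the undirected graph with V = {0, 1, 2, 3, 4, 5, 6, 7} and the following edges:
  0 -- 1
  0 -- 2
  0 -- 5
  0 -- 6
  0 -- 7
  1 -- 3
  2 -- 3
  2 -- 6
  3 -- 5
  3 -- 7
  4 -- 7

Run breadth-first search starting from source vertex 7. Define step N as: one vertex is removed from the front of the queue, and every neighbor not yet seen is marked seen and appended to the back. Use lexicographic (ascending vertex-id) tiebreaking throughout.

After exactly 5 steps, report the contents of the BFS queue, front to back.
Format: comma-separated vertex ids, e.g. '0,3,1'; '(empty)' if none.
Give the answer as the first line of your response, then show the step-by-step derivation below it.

2,5,6

step 1: dequeue 7; queue=[0,3,4]; order=7
step 2: dequeue 0; queue=[3,4,1,2,5,6]; order=7,0
step 3: dequeue 3; queue=[4,1,2,5,6]; order=7,0,3
step 4: dequeue 4; queue=[1,2,5,6]; order=7,0,3,4
step 5: dequeue 1; queue=[2,5,6]; order=7,0,3,4,1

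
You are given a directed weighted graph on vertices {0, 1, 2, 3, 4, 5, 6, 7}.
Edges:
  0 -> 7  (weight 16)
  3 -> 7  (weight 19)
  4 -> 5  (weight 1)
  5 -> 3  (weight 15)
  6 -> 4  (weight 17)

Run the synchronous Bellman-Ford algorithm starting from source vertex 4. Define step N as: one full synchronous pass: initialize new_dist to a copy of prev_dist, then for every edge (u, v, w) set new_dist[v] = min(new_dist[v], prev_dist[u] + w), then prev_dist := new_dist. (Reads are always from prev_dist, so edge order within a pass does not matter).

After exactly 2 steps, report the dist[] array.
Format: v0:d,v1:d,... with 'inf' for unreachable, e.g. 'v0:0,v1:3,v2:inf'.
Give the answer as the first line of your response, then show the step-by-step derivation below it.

v0:inf,v1:inf,v2:inf,v3:16,v4:0,v5:1,v6:inf,v7:inf

step 1: dist = v0:inf,v1:inf,v2:inf,v3:inf,v4:0,v5:1,v6:inf,v7:inf
step 2: dist = v0:inf,v1:inf,v2:inf,v3:16,v4:0,v5:1,v6:inf,v7:inf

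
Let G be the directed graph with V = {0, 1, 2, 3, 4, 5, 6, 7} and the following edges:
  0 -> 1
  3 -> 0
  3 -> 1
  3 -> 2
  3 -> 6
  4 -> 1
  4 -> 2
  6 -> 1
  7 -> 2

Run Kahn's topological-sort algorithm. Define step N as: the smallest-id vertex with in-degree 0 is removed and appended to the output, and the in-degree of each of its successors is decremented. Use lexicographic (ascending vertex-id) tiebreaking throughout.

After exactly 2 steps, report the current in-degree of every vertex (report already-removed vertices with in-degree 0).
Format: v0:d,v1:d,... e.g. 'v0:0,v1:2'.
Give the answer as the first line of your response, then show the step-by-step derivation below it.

v0:0,v1:2,v2:2,v3:0,v4:0,v5:0,v6:0,v7:0

step 1: output 3; order=[3]; indeg=(0,3,2,0,0,0,0,0)
step 2: output 0; order=[3,0]; indeg=(0,2,2,0,0,0,0,0)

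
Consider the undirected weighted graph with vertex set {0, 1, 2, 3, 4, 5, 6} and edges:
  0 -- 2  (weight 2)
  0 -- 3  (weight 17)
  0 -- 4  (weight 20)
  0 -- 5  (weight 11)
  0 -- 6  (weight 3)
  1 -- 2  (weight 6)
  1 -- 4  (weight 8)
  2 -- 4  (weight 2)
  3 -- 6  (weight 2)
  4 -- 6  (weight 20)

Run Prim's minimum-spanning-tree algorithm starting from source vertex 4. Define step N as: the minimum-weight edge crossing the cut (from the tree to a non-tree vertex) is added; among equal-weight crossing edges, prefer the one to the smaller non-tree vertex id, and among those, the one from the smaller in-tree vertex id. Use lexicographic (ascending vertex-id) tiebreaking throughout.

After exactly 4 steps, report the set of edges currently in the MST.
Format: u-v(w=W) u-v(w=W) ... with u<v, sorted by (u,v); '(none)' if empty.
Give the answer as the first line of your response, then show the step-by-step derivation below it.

0-2(w=2) 0-6(w=3) 2-4(w=2) 3-6(w=2)

step 1: add edge 2-4 (w=2); MST = {2-4(w=2)}
step 2: add edge 0-2 (w=2); MST = {0-2(w=2) 2-4(w=2)}
step 3: add edge 0-6 (w=3); MST = {0-2(w=2) 0-6(w=3) 2-4(w=2)}
step 4: add edge 3-6 (w=2); MST = {0-2(w=2) 0-6(w=3) 2-4(w=2) 3-6(w=2)}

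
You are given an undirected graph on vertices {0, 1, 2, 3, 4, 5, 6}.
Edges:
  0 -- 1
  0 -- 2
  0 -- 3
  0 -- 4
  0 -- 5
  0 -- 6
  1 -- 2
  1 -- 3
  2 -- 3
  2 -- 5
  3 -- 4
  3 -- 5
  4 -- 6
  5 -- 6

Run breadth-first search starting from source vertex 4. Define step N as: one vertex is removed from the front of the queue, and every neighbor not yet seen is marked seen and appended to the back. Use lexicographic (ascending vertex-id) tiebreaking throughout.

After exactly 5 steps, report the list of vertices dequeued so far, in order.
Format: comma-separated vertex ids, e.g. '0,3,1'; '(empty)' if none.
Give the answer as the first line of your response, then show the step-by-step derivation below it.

4,0,3,6,1

step 1: dequeue 4; queue=[0,3,6]; order=4
step 2: dequeue 0; queue=[3,6,1,2,5]; order=4,0
step 3: dequeue 3; queue=[6,1,2,5]; order=4,0,3
step 4: dequeue 6; queue=[1,2,5]; order=4,0,3,6
step 5: dequeue 1; queue=[2,5]; order=4,0,3,6,1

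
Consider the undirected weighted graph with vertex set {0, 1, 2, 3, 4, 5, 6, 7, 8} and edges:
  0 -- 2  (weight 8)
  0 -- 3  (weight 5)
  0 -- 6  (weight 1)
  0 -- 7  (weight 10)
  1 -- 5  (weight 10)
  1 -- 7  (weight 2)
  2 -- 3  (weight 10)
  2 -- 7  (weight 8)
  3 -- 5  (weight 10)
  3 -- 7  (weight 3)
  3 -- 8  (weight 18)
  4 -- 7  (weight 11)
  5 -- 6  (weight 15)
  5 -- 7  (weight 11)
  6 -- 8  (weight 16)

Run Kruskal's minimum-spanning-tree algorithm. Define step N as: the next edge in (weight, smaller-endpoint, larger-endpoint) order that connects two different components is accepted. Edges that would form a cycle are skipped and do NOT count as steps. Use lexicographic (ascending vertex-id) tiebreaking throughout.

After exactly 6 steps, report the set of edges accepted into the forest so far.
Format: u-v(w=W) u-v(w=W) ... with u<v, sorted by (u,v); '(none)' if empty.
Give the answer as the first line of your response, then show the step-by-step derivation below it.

0-2(w=8) 0-3(w=5) 0-6(w=1) 1-5(w=10) 1-7(w=2) 3-7(w=3)

step 1: add edge 0-6 (w=1); MST = {0-6(w=1)}
step 2: add edge 1-7 (w=2); MST = {0-6(w=1) 1-7(w=2)}
step 3: add edge 3-7 (w=3); MST = {0-6(w=1) 1-7(w=2) 3-7(w=3)}
step 4: add edge 0-3 (w=5); MST = {0-3(w=5) 0-6(w=1) 1-7(w=2) 3-7(w=3)}
step 5: add edge 0-2 (w=8); MST = {0-2(w=8) 0-3(w=5) 0-6(w=1) 1-7(w=2) 3-7(w=3)}
step 6: add edge 1-5 (w=10); MST = {0-2(w=8) 0-3(w=5) 0-6(w=1) 1-5(w=10) 1-7(w=2) 3-7(w=3)}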